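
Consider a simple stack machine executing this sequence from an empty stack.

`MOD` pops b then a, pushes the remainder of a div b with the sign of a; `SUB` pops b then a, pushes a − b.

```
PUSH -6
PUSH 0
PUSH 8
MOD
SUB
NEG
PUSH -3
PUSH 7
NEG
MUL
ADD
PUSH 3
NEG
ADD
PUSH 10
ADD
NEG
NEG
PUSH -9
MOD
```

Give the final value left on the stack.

PUSH -6 -> [-6]
PUSH 0  -> [-6, 0]
PUSH 8  -> [-6, 0, 8]
MOD     -> [-6, 0]
SUB     -> [-6]
NEG     -> [6]
PUSH -3 -> [6, -3]
PUSH 7  -> [6, -3, 7]
NEG     -> [6, -3, -7]
MUL     -> [6, 21]
ADD     -> [27]
PUSH 3  -> [27, 3]
NEG     -> [27, -3]
ADD     -> [24]
PUSH 10 -> [24, 10]
ADD     -> [34]
NEG     -> [-34]
NEG     -> [34]
PUSH -9 -> [34, -9]
MOD     -> [7]

7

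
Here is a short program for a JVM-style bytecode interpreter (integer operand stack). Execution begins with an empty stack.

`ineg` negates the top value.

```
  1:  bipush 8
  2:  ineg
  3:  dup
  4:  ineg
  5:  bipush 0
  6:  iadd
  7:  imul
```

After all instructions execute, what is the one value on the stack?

-64

bipush 8 → 8
ineg     → -8
dup      → -8 -8
ineg     → -8 8
bipush 0 → -8 8 0
iadd     → -8 8
imul     → -64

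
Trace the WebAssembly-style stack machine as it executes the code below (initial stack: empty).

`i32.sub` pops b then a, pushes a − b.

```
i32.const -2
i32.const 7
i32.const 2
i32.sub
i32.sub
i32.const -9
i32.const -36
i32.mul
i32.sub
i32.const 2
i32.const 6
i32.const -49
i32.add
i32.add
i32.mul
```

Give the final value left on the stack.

13571

i32.const -2   [-2]
i32.const 7    [-2, 7]
i32.const 2    [-2, 7, 2]
i32.sub        [-2, 5]
i32.sub        [-7]
i32.const -9   [-7, -9]
i32.const -36  [-7, -9, -36]
i32.mul        [-7, 324]
i32.sub        [-331]
i32.const 2    [-331, 2]
i32.const 6    [-331, 2, 6]
i32.const -49  [-331, 2, 6, -49]
i32.add        [-331, 2, -43]
i32.add        [-331, -41]
i32.mul        [13571]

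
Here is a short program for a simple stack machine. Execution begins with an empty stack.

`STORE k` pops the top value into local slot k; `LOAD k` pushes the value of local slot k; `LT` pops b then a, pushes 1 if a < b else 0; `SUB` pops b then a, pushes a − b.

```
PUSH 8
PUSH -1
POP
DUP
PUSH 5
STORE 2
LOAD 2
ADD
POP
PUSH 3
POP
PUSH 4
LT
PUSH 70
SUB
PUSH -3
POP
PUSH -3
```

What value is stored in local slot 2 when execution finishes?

PUSH 8  → 8
PUSH -1 → 8 -1
POP     → 8
DUP     → 8 8
PUSH 5  → 8 8 5
STORE 2 → 8 8
LOAD 2  → 8 8 5
ADD     → 8 13
POP     → 8
PUSH 3  → 8 3
POP     → 8
PUSH 4  → 8 4
LT      → 0
PUSH 70 → 0 70
SUB     → -70
PUSH -3 → -70 -3
POP     → -70
PUSH -3 → -70 -3

5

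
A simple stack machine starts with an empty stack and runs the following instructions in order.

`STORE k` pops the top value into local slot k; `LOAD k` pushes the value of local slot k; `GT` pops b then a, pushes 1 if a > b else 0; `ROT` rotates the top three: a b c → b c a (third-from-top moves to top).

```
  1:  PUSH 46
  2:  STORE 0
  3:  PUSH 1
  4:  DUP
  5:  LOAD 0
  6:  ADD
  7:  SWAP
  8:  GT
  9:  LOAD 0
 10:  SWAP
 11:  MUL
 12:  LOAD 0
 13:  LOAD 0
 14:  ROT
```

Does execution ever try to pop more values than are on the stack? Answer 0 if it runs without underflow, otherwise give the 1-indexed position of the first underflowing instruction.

0

PUSH 46 → [46]
STORE 0 → []
PUSH 1  → [1]
DUP     → [1, 1]
LOAD 0  → [1, 1, 46]
ADD     → [1, 47]
SWAP    → [47, 1]
GT      → [1]
LOAD 0  → [1, 46]
SWAP    → [46, 1]
MUL     → [46]
LOAD 0  → [46, 46]
LOAD 0  → [46, 46, 46]
ROT     → [46, 46, 46]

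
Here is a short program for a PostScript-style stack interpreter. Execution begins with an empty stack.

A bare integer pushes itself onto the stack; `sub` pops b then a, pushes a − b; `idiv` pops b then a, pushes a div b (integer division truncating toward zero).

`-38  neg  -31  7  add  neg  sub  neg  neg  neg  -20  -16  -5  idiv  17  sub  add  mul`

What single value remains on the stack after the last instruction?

476

-38  : [-38]
neg  : [38]
-31  : [38, -31]
7    : [38, -31, 7]
add  : [38, -24]
neg  : [38, 24]
sub  : [14]
neg  : [-14]
neg  : [14]
neg  : [-14]
-20  : [-14, -20]
-16  : [-14, -20, -16]
-5   : [-14, -20, -16, -5]
idiv : [-14, -20, 3]
17   : [-14, -20, 3, 17]
sub  : [-14, -20, -14]
add  : [-14, -34]
mul  : [476]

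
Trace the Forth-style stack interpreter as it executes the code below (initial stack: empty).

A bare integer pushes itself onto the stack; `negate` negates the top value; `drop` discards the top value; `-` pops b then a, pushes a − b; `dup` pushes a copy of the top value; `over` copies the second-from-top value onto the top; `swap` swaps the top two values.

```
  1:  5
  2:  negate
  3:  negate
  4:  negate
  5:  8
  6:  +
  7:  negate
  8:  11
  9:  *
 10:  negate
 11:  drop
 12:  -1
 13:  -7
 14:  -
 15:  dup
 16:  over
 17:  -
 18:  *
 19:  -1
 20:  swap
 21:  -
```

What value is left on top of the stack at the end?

5      → 5
negate → -5
negate → 5
negate → -5
8      → -5 8
+      → 3
negate → -3
11     → -3 11
*      → -33
negate → 33
drop   → (empty)
-1     → -1
-7     → -1 -7
-      → 6
dup    → 6 6
over   → 6 6 6
-      → 6 0
*      → 0
-1     → 0 -1
swap   → -1 0
-      → -1

-1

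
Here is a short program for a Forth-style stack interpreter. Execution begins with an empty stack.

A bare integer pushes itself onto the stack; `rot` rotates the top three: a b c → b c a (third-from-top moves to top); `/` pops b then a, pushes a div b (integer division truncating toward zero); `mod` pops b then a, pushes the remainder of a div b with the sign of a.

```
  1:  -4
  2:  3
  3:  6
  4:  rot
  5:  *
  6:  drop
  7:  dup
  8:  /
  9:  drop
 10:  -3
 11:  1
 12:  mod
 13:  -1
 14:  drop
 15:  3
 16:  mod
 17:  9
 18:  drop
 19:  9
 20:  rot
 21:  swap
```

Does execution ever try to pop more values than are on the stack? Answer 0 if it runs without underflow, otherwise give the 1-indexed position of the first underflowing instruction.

-4   → [-4]
3    → [-4, 3]
6    → [-4, 3, 6]
rot  → [3, 6, -4]
*    → [3, -24]
drop → [3]
dup  → [3, 3]
/    → [1]
drop → []
-3   → [-3]
1    → [-3, 1]
mod  → [0]
-1   → [0, -1]
drop → [0]
3    → [0, 3]
mod  → [0]
9    → [0, 9]
drop → [0]
9    → [0, 9]
rot  — needs 3 operands, stack has 2 → underflow

20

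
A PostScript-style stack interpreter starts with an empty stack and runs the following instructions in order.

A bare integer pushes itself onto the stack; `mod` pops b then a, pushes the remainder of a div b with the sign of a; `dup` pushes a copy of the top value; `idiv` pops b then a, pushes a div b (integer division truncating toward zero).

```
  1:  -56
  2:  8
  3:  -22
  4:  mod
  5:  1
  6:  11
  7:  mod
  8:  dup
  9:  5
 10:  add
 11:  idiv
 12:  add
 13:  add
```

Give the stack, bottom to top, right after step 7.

-56 : [-56]
8   : [-56, 8]
-22 : [-56, 8, -22]
mod : [-56, 8]
1   : [-56, 8, 1]
11  : [-56, 8, 1, 11]
mod : [-56, 8, 1]

[-56, 8, 1]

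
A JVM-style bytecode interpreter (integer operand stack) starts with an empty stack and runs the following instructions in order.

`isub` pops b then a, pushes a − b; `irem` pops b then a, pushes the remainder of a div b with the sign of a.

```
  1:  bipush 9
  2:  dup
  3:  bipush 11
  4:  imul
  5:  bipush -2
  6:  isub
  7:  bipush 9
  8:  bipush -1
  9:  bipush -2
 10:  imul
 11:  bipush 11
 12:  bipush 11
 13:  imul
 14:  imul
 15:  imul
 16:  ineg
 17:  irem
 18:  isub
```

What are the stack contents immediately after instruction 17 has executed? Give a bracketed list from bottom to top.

bipush 9  : [9]
dup       : [9, 9]
bipush 11 : [9, 9, 11]
imul      : [9, 99]
bipush -2 : [9, 99, -2]
isub      : [9, 101]
bipush 9  : [9, 101, 9]
bipush -1 : [9, 101, 9, -1]
bipush -2 : [9, 101, 9, -1, -2]
imul      : [9, 101, 9, 2]
bipush 11 : [9, 101, 9, 2, 11]
bipush 11 : [9, 101, 9, 2, 11, 11]
imul      : [9, 101, 9, 2, 121]
imul      : [9, 101, 9, 242]
imul      : [9, 101, 2178]
ineg      : [9, 101, -2178]
irem      : [9, 101]

[9, 101]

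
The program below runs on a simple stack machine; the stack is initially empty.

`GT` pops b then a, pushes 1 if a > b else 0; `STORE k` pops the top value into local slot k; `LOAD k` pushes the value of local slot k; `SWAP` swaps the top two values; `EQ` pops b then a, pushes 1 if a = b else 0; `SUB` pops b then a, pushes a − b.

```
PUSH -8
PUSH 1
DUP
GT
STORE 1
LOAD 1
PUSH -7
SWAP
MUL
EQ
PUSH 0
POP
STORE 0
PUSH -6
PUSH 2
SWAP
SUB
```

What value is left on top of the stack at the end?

8

PUSH -8  -8
PUSH 1   -8 1
DUP      -8 1 1
GT       -8 0
STORE 1  -8
LOAD 1   -8 0
PUSH -7  -8 0 -7
SWAP     -8 -7 0
MUL      -8 0
EQ       0
PUSH 0   0 0
POP      0
STORE 0  (empty)
PUSH -6  -6
PUSH 2   -6 2
SWAP     2 -6
SUB      8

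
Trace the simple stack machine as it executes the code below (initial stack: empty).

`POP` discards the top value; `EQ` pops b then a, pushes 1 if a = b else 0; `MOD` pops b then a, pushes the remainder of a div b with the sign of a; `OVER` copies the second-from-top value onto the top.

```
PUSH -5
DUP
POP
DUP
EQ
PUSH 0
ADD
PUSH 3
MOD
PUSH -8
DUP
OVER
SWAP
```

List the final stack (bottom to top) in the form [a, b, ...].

[1, -8, -8, -8]

PUSH -5 : [-5]
DUP     : [-5, -5]
POP     : [-5]
DUP     : [-5, -5]
EQ      : [1]
PUSH 0  : [1, 0]
ADD     : [1]
PUSH 3  : [1, 3]
MOD     : [1]
PUSH -8 : [1, -8]
DUP     : [1, -8, -8]
OVER    : [1, -8, -8, -8]
SWAP    : [1, -8, -8, -8]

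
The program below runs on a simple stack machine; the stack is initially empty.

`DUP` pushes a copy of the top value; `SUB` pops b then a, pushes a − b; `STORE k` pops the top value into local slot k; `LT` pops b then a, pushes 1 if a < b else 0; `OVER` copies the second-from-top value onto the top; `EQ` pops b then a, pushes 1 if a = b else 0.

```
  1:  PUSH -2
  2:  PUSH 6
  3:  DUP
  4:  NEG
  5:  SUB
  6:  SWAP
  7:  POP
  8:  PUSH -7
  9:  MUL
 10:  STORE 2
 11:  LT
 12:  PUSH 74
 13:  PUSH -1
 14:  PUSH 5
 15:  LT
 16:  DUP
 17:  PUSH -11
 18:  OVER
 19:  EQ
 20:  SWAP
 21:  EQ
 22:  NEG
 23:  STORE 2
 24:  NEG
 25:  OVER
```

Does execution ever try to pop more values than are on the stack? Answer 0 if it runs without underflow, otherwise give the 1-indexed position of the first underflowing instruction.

11

PUSH -2 : [-2]
PUSH 6  : [-2, 6]
DUP     : [-2, 6, 6]
NEG     : [-2, 6, -6]
SUB     : [-2, 12]
SWAP    : [12, -2]
POP     : [12]
PUSH -7 : [12, -7]
MUL     : [-84]
STORE 2 : []
LT  — needs 2 operands, stack has 0 → underflow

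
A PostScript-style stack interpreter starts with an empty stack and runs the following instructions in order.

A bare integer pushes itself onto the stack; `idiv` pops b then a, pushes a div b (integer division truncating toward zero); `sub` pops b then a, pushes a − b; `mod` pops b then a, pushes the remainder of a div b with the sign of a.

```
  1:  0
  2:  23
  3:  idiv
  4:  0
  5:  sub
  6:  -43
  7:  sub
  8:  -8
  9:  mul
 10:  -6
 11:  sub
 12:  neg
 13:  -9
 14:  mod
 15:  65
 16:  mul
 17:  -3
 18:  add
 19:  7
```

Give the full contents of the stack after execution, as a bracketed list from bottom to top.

[322, 7]

0    -> [0]
23   -> [0, 23]
idiv -> [0]
0    -> [0, 0]
sub  -> [0]
-43  -> [0, -43]
sub  -> [43]
-8   -> [43, -8]
mul  -> [-344]
-6   -> [-344, -6]
sub  -> [-338]
neg  -> [338]
-9   -> [338, -9]
mod  -> [5]
65   -> [5, 65]
mul  -> [325]
-3   -> [325, -3]
add  -> [322]
7    -> [322, 7]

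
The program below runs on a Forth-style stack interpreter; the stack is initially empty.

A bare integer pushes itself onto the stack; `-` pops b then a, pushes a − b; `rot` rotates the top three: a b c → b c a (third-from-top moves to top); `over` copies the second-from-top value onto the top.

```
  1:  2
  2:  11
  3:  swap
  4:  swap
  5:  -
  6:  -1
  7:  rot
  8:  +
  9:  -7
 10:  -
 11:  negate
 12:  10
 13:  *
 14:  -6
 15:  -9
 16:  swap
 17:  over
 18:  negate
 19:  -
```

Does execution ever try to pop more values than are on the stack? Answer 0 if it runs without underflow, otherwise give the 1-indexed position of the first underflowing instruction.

2    -> [2]
11   -> [2, 11]
swap -> [11, 2]
swap -> [2, 11]
-    -> [-9]
-1   -> [-9, -1]
rot  — needs 3 operands, stack has 2 → underflow

7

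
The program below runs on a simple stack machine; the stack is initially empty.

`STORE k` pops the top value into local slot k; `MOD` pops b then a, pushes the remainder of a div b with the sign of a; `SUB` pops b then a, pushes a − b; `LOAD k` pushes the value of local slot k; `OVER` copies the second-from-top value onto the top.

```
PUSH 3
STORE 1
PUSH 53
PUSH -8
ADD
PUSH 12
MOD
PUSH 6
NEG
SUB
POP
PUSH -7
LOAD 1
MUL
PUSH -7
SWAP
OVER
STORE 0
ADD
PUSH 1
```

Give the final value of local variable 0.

-7

PUSH 3  → [3]
STORE 1 → []
PUSH 53 → [53]
PUSH -8 → [53, -8]
ADD     → [45]
PUSH 12 → [45, 12]
MOD     → [9]
PUSH 6  → [9, 6]
NEG     → [9, -6]
SUB     → [15]
POP     → []
PUSH -7 → [-7]
LOAD 1  → [-7, 3]
MUL     → [-21]
PUSH -7 → [-21, -7]
SWAP    → [-7, -21]
OVER    → [-7, -21, -7]
STORE 0 → [-7, -21]
ADD     → [-28]
PUSH 1  → [-28, 1]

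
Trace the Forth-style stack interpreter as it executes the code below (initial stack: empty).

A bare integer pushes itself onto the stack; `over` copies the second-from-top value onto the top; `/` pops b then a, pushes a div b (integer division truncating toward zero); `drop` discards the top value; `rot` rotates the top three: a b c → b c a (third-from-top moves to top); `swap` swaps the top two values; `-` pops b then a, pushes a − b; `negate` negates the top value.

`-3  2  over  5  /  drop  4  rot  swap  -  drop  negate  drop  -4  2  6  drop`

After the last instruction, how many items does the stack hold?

-3     -> [-3]
2      -> [-3, 2]
over   -> [-3, 2, -3]
5      -> [-3, 2, -3, 5]
/      -> [-3, 2, 0]
drop   -> [-3, 2]
4      -> [-3, 2, 4]
rot    -> [2, 4, -3]
swap   -> [2, -3, 4]
-      -> [2, -7]
drop   -> [2]
negate -> [-2]
drop   -> []
-4     -> [-4]
2      -> [-4, 2]
6      -> [-4, 2, 6]
drop   -> [-4, 2]

2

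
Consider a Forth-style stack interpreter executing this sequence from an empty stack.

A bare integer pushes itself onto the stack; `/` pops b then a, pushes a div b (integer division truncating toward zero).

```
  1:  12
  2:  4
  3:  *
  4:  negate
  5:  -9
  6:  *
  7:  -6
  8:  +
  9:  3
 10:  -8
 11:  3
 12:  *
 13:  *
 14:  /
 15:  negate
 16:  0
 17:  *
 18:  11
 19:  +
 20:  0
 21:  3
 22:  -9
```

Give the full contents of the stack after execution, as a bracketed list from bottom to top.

12      [12]
4       [12, 4]
*       [48]
negate  [-48]
-9      [-48, -9]
*       [432]
-6      [432, -6]
+       [426]
3       [426, 3]
-8      [426, 3, -8]
3       [426, 3, -8, 3]
*       [426, 3, -24]
*       [426, -72]
/       [-5]
negate  [5]
0       [5, 0]
*       [0]
11      [0, 11]
+       [11]
0       [11, 0]
3       [11, 0, 3]
-9      [11, 0, 3, -9]

[11, 0, 3, -9]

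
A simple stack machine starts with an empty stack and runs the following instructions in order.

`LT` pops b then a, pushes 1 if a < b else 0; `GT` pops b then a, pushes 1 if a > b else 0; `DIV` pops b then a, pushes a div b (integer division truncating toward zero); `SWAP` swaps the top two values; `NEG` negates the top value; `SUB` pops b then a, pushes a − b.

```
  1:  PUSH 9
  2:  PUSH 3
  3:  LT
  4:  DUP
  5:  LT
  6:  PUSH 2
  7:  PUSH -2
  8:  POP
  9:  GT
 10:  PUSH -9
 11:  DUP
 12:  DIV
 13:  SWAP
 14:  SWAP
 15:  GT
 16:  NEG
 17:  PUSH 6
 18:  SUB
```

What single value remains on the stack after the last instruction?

-6

PUSH 9   [9]
PUSH 3   [9, 3]
LT       [0]
DUP      [0, 0]
LT       [0]
PUSH 2   [0, 2]
PUSH -2  [0, 2, -2]
POP      [0, 2]
GT       [0]
PUSH -9  [0, -9]
DUP      [0, -9, -9]
DIV      [0, 1]
SWAP     [1, 0]
SWAP     [0, 1]
GT       [0]
NEG      [0]
PUSH 6   [0, 6]
SUB      [-6]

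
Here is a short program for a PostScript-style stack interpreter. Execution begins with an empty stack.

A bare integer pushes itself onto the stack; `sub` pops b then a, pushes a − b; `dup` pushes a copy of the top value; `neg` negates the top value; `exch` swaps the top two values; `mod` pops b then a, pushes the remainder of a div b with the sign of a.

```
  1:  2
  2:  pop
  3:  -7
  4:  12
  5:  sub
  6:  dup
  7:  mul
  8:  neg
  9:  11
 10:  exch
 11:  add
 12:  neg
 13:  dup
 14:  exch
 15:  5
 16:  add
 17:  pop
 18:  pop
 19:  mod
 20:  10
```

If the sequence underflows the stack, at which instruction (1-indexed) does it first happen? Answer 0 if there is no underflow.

19

2    -> [2]
pop  -> []
-7   -> [-7]
12   -> [-7, 12]
sub  -> [-19]
dup  -> [-19, -19]
mul  -> [361]
neg  -> [-361]
11   -> [-361, 11]
exch -> [11, -361]
add  -> [-350]
neg  -> [350]
dup  -> [350, 350]
exch -> [350, 350]
5    -> [350, 350, 5]
add  -> [350, 355]
pop  -> [350]
pop  -> []
mod  — needs 2 operands, stack has 0 → underflow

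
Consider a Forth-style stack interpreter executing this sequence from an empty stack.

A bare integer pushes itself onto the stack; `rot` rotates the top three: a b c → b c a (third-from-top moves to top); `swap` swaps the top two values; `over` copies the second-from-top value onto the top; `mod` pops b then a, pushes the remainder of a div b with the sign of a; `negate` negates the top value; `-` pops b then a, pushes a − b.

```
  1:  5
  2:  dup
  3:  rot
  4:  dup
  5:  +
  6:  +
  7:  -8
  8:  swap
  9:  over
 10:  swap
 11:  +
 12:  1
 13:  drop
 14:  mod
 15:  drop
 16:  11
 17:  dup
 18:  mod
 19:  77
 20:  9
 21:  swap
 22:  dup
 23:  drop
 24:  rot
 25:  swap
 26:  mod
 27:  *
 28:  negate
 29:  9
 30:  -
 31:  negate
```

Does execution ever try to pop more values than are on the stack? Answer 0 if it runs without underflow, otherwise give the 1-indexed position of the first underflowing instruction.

5   → [5]
dup → [5, 5]
rot  — needs 3 operands, stack has 2 → underflow

3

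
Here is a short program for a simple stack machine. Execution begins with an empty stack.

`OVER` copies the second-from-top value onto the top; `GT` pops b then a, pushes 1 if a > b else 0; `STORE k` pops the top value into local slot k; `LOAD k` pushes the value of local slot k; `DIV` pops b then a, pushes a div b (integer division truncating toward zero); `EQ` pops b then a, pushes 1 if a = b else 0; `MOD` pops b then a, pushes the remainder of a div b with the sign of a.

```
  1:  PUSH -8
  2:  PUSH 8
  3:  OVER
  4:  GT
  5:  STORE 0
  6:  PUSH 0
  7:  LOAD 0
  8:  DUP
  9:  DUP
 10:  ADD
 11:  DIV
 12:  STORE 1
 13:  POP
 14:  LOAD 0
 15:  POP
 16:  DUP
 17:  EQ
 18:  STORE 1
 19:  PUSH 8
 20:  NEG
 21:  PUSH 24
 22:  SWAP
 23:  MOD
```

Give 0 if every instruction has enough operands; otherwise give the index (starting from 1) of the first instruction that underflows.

0

PUSH -8  [-8]
PUSH 8   [-8, 8]
OVER     [-8, 8, -8]
GT       [-8, 1]
STORE 0  [-8]
PUSH 0   [-8, 0]
LOAD 0   [-8, 0, 1]
DUP      [-8, 0, 1, 1]
DUP      [-8, 0, 1, 1, 1]
ADD      [-8, 0, 1, 2]
DIV      [-8, 0, 0]
STORE 1  [-8, 0]
POP      [-8]
LOAD 0   [-8, 1]
POP      [-8]
DUP      [-8, -8]
EQ       [1]
STORE 1  []
PUSH 8   [8]
NEG      [-8]
PUSH 24  [-8, 24]
SWAP     [24, -8]
MOD      [0]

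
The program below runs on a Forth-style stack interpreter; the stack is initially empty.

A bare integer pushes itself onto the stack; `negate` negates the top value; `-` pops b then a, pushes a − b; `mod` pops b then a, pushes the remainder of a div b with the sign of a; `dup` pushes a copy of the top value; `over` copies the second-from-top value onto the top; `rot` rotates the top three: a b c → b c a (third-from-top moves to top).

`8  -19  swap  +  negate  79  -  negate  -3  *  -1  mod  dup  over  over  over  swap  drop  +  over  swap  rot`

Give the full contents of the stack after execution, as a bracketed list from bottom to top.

[0, 0, 0, 0]

8      -> [8]
-19    -> [8, -19]
swap   -> [-19, 8]
+      -> [-11]
negate -> [11]
79     -> [11, 79]
-      -> [-68]
negate -> [68]
-3     -> [68, -3]
*      -> [-204]
-1     -> [-204, -1]
mod    -> [0]
dup    -> [0, 0]
over   -> [0, 0, 0]
over   -> [0, 0, 0, 0]
over   -> [0, 0, 0, 0, 0]
swap   -> [0, 0, 0, 0, 0]
drop   -> [0, 0, 0, 0]
+      -> [0, 0, 0]
over   -> [0, 0, 0, 0]
swap   -> [0, 0, 0, 0]
rot    -> [0, 0, 0, 0]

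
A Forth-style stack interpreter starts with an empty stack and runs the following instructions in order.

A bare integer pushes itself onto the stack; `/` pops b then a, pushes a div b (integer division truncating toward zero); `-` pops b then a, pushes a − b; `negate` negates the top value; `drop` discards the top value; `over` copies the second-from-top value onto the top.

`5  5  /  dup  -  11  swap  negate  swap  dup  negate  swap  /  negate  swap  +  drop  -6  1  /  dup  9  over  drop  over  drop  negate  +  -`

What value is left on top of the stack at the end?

5       5
5       5 5
/       1
dup     1 1
-       0
11      0 11
swap    11 0
negate  11 0
swap    0 11
dup     0 11 11
negate  0 11 -11
swap    0 -11 11
/       0 -1
negate  0 1
swap    1 0
+       1
drop    (empty)
-6      -6
1       -6 1
/       -6
dup     -6 -6
9       -6 -6 9
over    -6 -6 9 -6
drop    -6 -6 9
over    -6 -6 9 -6
drop    -6 -6 9
negate  -6 -6 -9
+       -6 -15
-       9

9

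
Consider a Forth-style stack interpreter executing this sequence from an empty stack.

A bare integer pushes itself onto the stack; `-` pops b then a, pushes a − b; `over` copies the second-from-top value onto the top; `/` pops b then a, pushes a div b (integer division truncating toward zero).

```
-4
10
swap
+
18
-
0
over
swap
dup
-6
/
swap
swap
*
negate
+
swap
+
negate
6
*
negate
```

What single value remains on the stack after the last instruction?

-144

-4     : [-4]
10     : [-4, 10]
swap   : [10, -4]
+      : [6]
18     : [6, 18]
-      : [-12]
0      : [-12, 0]
over   : [-12, 0, -12]
swap   : [-12, -12, 0]
dup    : [-12, -12, 0, 0]
-6     : [-12, -12, 0, 0, -6]
/      : [-12, -12, 0, 0]
swap   : [-12, -12, 0, 0]
swap   : [-12, -12, 0, 0]
*      : [-12, -12, 0]
negate : [-12, -12, 0]
+      : [-12, -12]
swap   : [-12, -12]
+      : [-24]
negate : [24]
6      : [24, 6]
*      : [144]
negate : [-144]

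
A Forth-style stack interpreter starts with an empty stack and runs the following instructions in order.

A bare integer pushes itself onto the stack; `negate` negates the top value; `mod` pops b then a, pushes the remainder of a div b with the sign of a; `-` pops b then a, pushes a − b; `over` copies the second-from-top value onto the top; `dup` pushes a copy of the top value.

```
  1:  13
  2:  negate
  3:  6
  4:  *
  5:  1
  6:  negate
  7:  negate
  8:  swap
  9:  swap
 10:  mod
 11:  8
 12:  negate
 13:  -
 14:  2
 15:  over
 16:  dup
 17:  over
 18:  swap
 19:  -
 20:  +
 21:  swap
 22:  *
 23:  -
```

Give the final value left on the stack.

13     → 13
negate → -13
6      → -13 6
*      → -78
1      → -78 1
negate → -78 -1
negate → -78 1
swap   → 1 -78
swap   → -78 1
mod    → 0
8      → 0 8
negate → 0 -8
-      → 8
2      → 8 2
over   → 8 2 8
dup    → 8 2 8 8
over   → 8 2 8 8 8
swap   → 8 2 8 8 8
-      → 8 2 8 0
+      → 8 2 8
swap   → 8 8 2
*      → 8 16
-      → -8

-8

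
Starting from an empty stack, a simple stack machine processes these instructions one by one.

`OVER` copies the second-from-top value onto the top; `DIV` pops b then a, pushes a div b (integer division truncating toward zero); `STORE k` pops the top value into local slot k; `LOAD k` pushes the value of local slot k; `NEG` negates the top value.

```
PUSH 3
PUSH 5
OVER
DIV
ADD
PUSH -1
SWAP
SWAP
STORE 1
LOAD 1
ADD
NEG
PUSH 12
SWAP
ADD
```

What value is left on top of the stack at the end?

9

PUSH 3  → [3]
PUSH 5  → [3, 5]
OVER    → [3, 5, 3]
DIV     → [3, 1]
ADD     → [4]
PUSH -1 → [4, -1]
SWAP    → [-1, 4]
SWAP    → [4, -1]
STORE 1 → [4]
LOAD 1  → [4, -1]
ADD     → [3]
NEG     → [-3]
PUSH 12 → [-3, 12]
SWAP    → [12, -3]
ADD     → [9]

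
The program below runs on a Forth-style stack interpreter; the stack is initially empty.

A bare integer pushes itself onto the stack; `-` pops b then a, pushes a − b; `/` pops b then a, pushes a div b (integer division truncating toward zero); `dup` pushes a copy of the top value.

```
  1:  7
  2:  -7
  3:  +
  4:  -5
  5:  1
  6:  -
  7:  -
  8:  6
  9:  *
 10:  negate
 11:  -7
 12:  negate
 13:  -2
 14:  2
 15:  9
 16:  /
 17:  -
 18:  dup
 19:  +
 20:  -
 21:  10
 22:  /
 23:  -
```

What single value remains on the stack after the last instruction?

-37

7      -> [7]
-7     -> [7, -7]
+      -> [0]
-5     -> [0, -5]
1      -> [0, -5, 1]
-      -> [0, -6]
-      -> [6]
6      -> [6, 6]
*      -> [36]
negate -> [-36]
-7     -> [-36, -7]
negate -> [-36, 7]
-2     -> [-36, 7, -2]
2      -> [-36, 7, -2, 2]
9      -> [-36, 7, -2, 2, 9]
/      -> [-36, 7, -2, 0]
-      -> [-36, 7, -2]
dup    -> [-36, 7, -2, -2]
+      -> [-36, 7, -4]
-      -> [-36, 11]
10     -> [-36, 11, 10]
/      -> [-36, 1]
-      -> [-37]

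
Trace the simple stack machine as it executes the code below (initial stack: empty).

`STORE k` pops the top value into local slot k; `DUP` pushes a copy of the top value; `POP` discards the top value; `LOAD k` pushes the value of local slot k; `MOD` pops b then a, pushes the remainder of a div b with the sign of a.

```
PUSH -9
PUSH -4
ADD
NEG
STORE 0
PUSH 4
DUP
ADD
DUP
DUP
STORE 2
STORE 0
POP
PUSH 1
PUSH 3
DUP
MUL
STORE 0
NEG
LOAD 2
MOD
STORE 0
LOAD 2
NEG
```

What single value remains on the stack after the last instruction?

PUSH -9 : [-9]
PUSH -4 : [-9, -4]
ADD     : [-13]
NEG     : [13]
STORE 0 : []
PUSH 4  : [4]
DUP     : [4, 4]
ADD     : [8]
DUP     : [8, 8]
DUP     : [8, 8, 8]
STORE 2 : [8, 8]
STORE 0 : [8]
POP     : []
PUSH 1  : [1]
PUSH 3  : [1, 3]
DUP     : [1, 3, 3]
MUL     : [1, 9]
STORE 0 : [1]
NEG     : [-1]
LOAD 2  : [-1, 8]
MOD     : [-1]
STORE 0 : []
LOAD 2  : [8]
NEG     : [-8]

-8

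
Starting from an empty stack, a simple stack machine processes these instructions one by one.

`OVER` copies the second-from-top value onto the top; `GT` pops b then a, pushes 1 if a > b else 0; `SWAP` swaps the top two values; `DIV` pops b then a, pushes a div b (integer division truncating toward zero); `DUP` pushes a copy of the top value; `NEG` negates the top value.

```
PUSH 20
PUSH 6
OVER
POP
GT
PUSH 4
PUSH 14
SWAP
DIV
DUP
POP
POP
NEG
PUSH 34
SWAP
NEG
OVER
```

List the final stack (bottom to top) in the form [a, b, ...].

PUSH 20 → 20
PUSH 6  → 20 6
OVER    → 20 6 20
POP     → 20 6
GT      → 1
PUSH 4  → 1 4
PUSH 14 → 1 4 14
SWAP    → 1 14 4
DIV     → 1 3
DUP     → 1 3 3
POP     → 1 3
POP     → 1
NEG     → -1
PUSH 34 → -1 34
SWAP    → 34 -1
NEG     → 34 1
OVER    → 34 1 34

[34, 1, 34]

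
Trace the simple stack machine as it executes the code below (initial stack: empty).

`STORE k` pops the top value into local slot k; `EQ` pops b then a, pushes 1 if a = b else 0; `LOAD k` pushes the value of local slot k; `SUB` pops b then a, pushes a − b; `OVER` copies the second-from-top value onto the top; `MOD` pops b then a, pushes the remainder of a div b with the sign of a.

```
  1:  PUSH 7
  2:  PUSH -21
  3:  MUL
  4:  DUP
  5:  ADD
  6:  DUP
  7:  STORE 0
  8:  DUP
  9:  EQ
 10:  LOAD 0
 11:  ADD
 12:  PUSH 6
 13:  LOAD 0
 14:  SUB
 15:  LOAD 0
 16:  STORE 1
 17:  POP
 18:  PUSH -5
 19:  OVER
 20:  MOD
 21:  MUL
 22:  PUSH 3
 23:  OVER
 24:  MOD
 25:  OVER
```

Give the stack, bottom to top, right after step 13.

PUSH 7   -> 7
PUSH -21 -> 7 -21
MUL      -> -147
DUP      -> -147 -147
ADD      -> -294
DUP      -> -294 -294
STORE 0  -> -294
DUP      -> -294 -294
EQ       -> 1
LOAD 0   -> 1 -294
ADD      -> -293
PUSH 6   -> -293 6
LOAD 0   -> -293 6 -294

[-293, 6, -294]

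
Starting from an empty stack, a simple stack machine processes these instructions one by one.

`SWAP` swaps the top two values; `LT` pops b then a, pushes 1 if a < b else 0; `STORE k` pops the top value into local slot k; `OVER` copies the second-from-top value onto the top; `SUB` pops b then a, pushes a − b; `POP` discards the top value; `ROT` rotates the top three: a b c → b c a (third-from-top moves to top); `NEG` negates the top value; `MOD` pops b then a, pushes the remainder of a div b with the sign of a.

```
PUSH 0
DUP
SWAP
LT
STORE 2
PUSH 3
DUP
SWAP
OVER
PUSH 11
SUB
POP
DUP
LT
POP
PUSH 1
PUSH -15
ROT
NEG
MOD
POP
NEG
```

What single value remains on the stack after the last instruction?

PUSH 0    [0]
DUP       [0, 0]
SWAP      [0, 0]
LT        [0]
STORE 2   []
PUSH 3    [3]
DUP       [3, 3]
SWAP      [3, 3]
OVER      [3, 3, 3]
PUSH 11   [3, 3, 3, 11]
SUB       [3, 3, -8]
POP       [3, 3]
DUP       [3, 3, 3]
LT        [3, 0]
POP       [3]
PUSH 1    [3, 1]
PUSH -15  [3, 1, -15]
ROT       [1, -15, 3]
NEG       [1, -15, -3]
MOD       [1, 0]
POP       [1]
NEG       [-1]

-1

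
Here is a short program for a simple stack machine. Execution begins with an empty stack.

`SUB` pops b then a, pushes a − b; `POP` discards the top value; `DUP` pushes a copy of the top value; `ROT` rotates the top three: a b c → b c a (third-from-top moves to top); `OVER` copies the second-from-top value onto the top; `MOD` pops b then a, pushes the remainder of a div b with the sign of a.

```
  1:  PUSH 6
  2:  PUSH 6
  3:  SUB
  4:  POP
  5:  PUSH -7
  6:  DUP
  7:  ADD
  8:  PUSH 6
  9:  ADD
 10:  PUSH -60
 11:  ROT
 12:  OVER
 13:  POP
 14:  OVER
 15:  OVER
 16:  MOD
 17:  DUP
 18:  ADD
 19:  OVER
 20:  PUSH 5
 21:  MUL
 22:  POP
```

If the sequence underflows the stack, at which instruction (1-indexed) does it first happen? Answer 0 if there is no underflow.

11

PUSH 6   : [6]
PUSH 6   : [6, 6]
SUB      : [0]
POP      : []
PUSH -7  : [-7]
DUP      : [-7, -7]
ADD      : [-14]
PUSH 6   : [-14, 6]
ADD      : [-8]
PUSH -60 : [-8, -60]
ROT  — needs 3 operands, stack has 2 → underflow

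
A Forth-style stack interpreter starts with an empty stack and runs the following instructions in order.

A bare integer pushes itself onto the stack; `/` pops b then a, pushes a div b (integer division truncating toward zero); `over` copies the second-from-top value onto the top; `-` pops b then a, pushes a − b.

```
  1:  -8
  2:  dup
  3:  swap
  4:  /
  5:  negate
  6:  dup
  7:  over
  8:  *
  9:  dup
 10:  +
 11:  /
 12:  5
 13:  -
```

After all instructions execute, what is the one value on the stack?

-8     : -8
dup    : -8 -8
swap   : -8 -8
/      : 1
negate : -1
dup    : -1 -1
over   : -1 -1 -1
*      : -1 1
dup    : -1 1 1
+      : -1 2
/      : 0
5      : 0 5
-      : -5

-5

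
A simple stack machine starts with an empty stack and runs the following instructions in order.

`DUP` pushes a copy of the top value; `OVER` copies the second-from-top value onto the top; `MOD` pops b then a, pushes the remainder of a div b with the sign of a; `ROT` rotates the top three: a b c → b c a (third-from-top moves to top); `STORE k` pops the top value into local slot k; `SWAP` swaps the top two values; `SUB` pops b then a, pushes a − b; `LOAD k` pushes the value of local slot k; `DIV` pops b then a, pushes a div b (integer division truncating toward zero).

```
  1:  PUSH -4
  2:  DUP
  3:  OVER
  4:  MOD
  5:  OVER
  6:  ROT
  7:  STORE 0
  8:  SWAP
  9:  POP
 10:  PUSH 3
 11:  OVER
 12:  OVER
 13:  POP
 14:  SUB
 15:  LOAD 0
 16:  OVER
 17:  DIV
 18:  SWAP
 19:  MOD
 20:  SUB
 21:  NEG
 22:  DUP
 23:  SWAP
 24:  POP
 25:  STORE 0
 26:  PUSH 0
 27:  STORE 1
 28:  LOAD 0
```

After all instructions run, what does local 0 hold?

4

PUSH -4  -4
DUP      -4 -4
OVER     -4 -4 -4
MOD      -4 0
OVER     -4 0 -4
ROT      0 -4 -4
STORE 0  0 -4
SWAP     -4 0
POP      -4
PUSH 3   -4 3
OVER     -4 3 -4
OVER     -4 3 -4 3
POP      -4 3 -4
SUB      -4 7
LOAD 0   -4 7 -4
OVER     -4 7 -4 7
DIV      -4 7 0
SWAP     -4 0 7
MOD      -4 0
SUB      -4
NEG      4
DUP      4 4
SWAP     4 4
POP      4
STORE 0  (empty)
PUSH 0   0
STORE 1  (empty)
LOAD 0   4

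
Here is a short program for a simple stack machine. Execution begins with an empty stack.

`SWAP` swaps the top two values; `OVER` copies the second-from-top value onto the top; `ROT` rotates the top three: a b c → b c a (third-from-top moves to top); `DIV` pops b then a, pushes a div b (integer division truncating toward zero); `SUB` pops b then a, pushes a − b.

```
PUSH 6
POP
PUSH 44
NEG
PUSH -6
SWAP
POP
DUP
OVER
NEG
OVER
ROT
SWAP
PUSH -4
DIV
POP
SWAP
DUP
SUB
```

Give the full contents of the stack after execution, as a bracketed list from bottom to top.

PUSH 6  -> [6]
POP     -> []
PUSH 44 -> [44]
NEG     -> [-44]
PUSH -6 -> [-44, -6]
SWAP    -> [-6, -44]
POP     -> [-6]
DUP     -> [-6, -6]
OVER    -> [-6, -6, -6]
NEG     -> [-6, -6, 6]
OVER    -> [-6, -6, 6, -6]
ROT     -> [-6, 6, -6, -6]
SWAP    -> [-6, 6, -6, -6]
PUSH -4 -> [-6, 6, -6, -6, -4]
DIV     -> [-6, 6, -6, 1]
POP     -> [-6, 6, -6]
SWAP    -> [-6, -6, 6]
DUP     -> [-6, -6, 6, 6]
SUB     -> [-6, -6, 0]

[-6, -6, 0]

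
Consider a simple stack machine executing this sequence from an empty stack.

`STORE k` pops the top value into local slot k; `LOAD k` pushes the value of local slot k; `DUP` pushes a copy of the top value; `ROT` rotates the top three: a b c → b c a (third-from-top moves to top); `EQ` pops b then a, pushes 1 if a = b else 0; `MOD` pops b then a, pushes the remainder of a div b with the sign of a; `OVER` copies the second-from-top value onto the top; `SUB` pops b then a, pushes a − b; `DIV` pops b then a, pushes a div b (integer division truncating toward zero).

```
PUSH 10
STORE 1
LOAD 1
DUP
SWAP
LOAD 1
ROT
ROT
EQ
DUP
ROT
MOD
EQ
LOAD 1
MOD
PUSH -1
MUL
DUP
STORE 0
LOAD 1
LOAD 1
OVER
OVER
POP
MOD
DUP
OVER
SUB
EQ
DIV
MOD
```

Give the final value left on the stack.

-1

PUSH 10 : [10]
STORE 1 : []
LOAD 1  : [10]
DUP     : [10, 10]
SWAP    : [10, 10]
LOAD 1  : [10, 10, 10]
ROT     : [10, 10, 10]
ROT     : [10, 10, 10]
EQ      : [10, 1]
DUP     : [10, 1, 1]
ROT     : [1, 1, 10]
MOD     : [1, 1]
EQ      : [1]
LOAD 1  : [1, 10]
MOD     : [1]
PUSH -1 : [1, -1]
MUL     : [-1]
DUP     : [-1, -1]
STORE 0 : [-1]
LOAD 1  : [-1, 10]
LOAD 1  : [-1, 10, 10]
OVER    : [-1, 10, 10, 10]
OVER    : [-1, 10, 10, 10, 10]
POP     : [-1, 10, 10, 10]
MOD     : [-1, 10, 0]
DUP     : [-1, 10, 0, 0]
OVER    : [-1, 10, 0, 0, 0]
SUB     : [-1, 10, 0, 0]
EQ      : [-1, 10, 1]
DIV     : [-1, 10]
MOD     : [-1]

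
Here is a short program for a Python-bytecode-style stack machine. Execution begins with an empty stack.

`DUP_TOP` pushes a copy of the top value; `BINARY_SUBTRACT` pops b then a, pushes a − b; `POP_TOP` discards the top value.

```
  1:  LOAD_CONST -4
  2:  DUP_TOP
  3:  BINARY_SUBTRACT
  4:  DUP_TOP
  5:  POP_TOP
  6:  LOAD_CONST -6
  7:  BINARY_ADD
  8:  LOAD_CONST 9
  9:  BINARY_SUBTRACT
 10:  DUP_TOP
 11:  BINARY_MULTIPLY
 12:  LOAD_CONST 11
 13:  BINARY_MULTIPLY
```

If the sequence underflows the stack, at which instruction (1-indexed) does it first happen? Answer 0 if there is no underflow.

LOAD_CONST -4   → [-4]
DUP_TOP         → [-4, -4]
BINARY_SUBTRACT → [0]
DUP_TOP         → [0, 0]
POP_TOP         → [0]
LOAD_CONST -6   → [0, -6]
BINARY_ADD      → [-6]
LOAD_CONST 9    → [-6, 9]
BINARY_SUBTRACT → [-15]
DUP_TOP         → [-15, -15]
BINARY_MULTIPLY → [225]
LOAD_CONST 11   → [225, 11]
BINARY_MULTIPLY → [2475]

0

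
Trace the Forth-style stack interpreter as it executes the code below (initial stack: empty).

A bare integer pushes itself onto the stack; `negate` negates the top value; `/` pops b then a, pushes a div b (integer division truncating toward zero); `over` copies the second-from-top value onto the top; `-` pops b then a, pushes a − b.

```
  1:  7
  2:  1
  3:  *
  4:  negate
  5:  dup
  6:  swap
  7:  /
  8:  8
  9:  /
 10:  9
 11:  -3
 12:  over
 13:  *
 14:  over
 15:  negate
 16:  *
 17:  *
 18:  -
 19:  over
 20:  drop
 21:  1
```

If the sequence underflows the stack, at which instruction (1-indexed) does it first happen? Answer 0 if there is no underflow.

7      : [7]
1      : [7, 1]
*      : [7]
negate : [-7]
dup    : [-7, -7]
swap   : [-7, -7]
/      : [1]
8      : [1, 8]
/      : [0]
9      : [0, 9]
-3     : [0, 9, -3]
over   : [0, 9, -3, 9]
*      : [0, 9, -27]
over   : [0, 9, -27, 9]
negate : [0, 9, -27, -9]
*      : [0, 9, 243]
*      : [0, 2187]
-      : [-2187]
over  — needs 2 operands, stack has 1 → underflow

19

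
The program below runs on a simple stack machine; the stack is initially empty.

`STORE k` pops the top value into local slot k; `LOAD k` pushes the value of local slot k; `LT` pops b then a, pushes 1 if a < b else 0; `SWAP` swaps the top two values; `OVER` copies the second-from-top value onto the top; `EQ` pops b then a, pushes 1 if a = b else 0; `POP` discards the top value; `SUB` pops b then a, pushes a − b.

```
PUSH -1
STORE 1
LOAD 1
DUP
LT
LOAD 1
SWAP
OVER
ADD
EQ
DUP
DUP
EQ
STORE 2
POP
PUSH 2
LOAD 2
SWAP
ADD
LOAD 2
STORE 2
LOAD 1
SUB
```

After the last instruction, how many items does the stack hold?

1

PUSH -1 → -1
STORE 1 → (empty)
LOAD 1  → -1
DUP     → -1 -1
LT      → 0
LOAD 1  → 0 -1
SWAP    → -1 0
OVER    → -1 0 -1
ADD     → -1 -1
EQ      → 1
DUP     → 1 1
DUP     → 1 1 1
EQ      → 1 1
STORE 2 → 1
POP     → (empty)
PUSH 2  → 2
LOAD 2  → 2 1
SWAP    → 1 2
ADD     → 3
LOAD 2  → 3 1
STORE 2 → 3
LOAD 1  → 3 -1
SUB     → 4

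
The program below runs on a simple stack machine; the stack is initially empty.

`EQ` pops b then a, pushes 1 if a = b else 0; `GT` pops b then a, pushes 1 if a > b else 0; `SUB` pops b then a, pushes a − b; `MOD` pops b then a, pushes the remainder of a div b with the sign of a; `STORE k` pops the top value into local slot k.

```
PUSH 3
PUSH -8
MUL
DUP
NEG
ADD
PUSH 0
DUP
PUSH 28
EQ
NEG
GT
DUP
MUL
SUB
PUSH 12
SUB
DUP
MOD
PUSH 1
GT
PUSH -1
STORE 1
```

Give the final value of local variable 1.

PUSH 3  -> 3
PUSH -8 -> 3 -8
MUL     -> -24
DUP     -> -24 -24
NEG     -> -24 24
ADD     -> 0
PUSH 0  -> 0 0
DUP     -> 0 0 0
PUSH 28 -> 0 0 0 28
EQ      -> 0 0 0
NEG     -> 0 0 0
GT      -> 0 0
DUP     -> 0 0 0
MUL     -> 0 0
SUB     -> 0
PUSH 12 -> 0 12
SUB     -> -12
DUP     -> -12 -12
MOD     -> 0
PUSH 1  -> 0 1
GT      -> 0
PUSH -1 -> 0 -1
STORE 1 -> 0

-1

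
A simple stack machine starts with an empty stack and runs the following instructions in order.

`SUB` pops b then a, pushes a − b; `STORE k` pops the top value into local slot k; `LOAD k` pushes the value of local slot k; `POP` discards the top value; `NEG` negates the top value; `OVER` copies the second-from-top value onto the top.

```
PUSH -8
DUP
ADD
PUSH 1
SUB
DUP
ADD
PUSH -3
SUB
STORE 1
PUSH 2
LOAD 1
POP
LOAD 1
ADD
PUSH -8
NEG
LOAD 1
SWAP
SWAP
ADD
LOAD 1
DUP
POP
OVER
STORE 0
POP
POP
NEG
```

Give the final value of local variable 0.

PUSH -8 -> -8
DUP     -> -8 -8
ADD     -> -16
PUSH 1  -> -16 1
SUB     -> -17
DUP     -> -17 -17
ADD     -> -34
PUSH -3 -> -34 -3
SUB     -> -31
STORE 1 -> (empty)
PUSH 2  -> 2
LOAD 1  -> 2 -31
POP     -> 2
LOAD 1  -> 2 -31
ADD     -> -29
PUSH -8 -> -29 -8
NEG     -> -29 8
LOAD 1  -> -29 8 -31
SWAP    -> -29 -31 8
SWAP    -> -29 8 -31
ADD     -> -29 -23
LOAD 1  -> -29 -23 -31
DUP     -> -29 -23 -31 -31
POP     -> -29 -23 -31
OVER    -> -29 -23 -31 -23
STORE 0 -> -29 -23 -31
POP     -> -29 -23
POP     -> -29
NEG     -> 29

-23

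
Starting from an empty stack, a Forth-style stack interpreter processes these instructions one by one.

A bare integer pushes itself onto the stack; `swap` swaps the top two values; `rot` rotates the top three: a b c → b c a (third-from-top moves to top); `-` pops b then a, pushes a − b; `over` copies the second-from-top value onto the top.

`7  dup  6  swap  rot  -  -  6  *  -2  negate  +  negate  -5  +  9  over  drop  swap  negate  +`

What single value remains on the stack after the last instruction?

7      : [7]
dup    : [7, 7]
6      : [7, 7, 6]
swap   : [7, 6, 7]
rot    : [6, 7, 7]
-      : [6, 0]
-      : [6]
6      : [6, 6]
*      : [36]
-2     : [36, -2]
negate : [36, 2]
+      : [38]
negate : [-38]
-5     : [-38, -5]
+      : [-43]
9      : [-43, 9]
over   : [-43, 9, -43]
drop   : [-43, 9]
swap   : [9, -43]
negate : [9, 43]
+      : [52]

52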